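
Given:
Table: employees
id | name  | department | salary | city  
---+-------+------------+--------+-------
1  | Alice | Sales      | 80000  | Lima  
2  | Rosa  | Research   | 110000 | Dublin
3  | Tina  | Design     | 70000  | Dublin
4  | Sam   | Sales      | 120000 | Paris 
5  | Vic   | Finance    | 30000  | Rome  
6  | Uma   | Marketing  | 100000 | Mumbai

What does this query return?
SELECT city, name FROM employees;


Projecting columns: city, name

6 rows:
Lima, Alice
Dublin, Rosa
Dublin, Tina
Paris, Sam
Rome, Vic
Mumbai, Uma


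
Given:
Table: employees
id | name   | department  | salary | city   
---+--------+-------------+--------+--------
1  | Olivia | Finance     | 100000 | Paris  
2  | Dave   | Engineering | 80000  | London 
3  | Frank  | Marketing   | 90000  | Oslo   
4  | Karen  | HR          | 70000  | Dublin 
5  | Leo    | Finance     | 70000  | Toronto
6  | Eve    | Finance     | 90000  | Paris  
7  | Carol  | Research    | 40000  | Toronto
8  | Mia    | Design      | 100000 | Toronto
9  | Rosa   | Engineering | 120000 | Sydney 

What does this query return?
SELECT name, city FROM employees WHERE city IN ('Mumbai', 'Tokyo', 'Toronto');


Filtering: city IN ('Mumbai', 'Tokyo', 'Toronto')
Matching: 3 rows

3 rows:
Leo, Toronto
Carol, Toronto
Mia, Toronto


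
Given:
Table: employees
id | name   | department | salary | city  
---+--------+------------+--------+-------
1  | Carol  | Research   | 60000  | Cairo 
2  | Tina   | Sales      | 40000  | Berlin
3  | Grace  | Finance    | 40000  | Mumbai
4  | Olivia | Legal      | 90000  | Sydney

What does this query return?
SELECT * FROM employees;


SELECT * returns all 4 rows with all columns

4 rows:
1, Carol, Research, 60000, Cairo
2, Tina, Sales, 40000, Berlin
3, Grace, Finance, 40000, Mumbai
4, Olivia, Legal, 90000, Sydney


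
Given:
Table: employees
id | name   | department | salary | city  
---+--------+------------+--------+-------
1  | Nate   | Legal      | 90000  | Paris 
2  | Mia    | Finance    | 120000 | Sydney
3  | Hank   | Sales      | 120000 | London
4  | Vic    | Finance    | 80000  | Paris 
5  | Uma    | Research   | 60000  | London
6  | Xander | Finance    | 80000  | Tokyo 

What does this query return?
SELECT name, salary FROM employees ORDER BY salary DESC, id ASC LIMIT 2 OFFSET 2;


Sort by salary DESC (id ASC tiebreak), then skip 2 and take 2
Rows 3 through 4

2 rows:
Nate, 90000
Vic, 80000


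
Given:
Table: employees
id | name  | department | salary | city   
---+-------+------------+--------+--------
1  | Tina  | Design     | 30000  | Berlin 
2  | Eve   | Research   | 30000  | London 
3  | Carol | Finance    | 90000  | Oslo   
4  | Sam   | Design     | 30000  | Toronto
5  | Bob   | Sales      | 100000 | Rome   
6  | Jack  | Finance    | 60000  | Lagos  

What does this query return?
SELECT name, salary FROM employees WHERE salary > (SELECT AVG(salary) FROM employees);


Subquery: AVG(salary) = 56666.67
Filtering: salary > 56666.67
  Carol (90000) -> MATCH
  Bob (100000) -> MATCH
  Jack (60000) -> MATCH


3 rows:
Carol, 90000
Bob, 100000
Jack, 60000


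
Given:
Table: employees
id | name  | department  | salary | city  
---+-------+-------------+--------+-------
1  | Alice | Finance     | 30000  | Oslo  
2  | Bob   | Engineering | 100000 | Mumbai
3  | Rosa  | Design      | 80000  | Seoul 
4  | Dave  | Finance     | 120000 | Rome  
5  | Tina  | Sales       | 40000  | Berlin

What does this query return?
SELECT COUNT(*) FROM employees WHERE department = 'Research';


Counting rows where department = 'Research'


0


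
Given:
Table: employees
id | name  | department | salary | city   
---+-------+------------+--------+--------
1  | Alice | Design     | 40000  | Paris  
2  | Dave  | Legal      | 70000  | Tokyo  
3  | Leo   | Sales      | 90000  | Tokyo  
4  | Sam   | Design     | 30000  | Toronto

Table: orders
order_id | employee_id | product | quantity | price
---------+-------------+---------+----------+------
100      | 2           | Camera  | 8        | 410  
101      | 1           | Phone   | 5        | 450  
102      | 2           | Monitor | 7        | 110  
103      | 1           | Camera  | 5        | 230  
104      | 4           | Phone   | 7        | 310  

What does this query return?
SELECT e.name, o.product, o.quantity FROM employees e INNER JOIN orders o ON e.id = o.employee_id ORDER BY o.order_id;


Joining employees.id = orders.employee_id:
  employee Dave (id=2) -> order Camera
  employee Alice (id=1) -> order Phone
  employee Dave (id=2) -> order Monitor
  employee Alice (id=1) -> order Camera
  employee Sam (id=4) -> order Phone


5 rows:
Dave, Camera, 8
Alice, Phone, 5
Dave, Monitor, 7
Alice, Camera, 5
Sam, Phone, 7


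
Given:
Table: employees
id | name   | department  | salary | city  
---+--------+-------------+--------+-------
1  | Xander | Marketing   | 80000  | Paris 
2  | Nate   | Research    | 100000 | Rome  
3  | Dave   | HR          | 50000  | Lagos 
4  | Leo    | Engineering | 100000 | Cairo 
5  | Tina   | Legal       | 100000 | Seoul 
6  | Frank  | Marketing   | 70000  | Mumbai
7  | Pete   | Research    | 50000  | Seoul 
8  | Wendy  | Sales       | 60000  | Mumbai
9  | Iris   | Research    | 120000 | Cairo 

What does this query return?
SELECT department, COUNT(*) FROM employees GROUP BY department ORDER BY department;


Assigning each row to its department group:
  Xander -> Marketing
  Nate -> Research
  Dave -> HR
  Leo -> Engineering
  Tina -> Legal
  Frank -> Marketing
  Pete -> Research
  Wendy -> Sales
  Iris -> Research


6 groups:
Engineering, 1
HR, 1
Legal, 1
Marketing, 2
Research, 3
Sales, 1


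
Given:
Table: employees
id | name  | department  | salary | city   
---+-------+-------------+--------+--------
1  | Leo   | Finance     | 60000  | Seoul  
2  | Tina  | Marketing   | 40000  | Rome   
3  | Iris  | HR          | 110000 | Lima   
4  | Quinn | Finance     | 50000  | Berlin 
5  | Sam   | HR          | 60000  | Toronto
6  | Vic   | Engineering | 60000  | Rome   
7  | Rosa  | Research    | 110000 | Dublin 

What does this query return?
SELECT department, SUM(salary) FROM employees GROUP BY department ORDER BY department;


Summing salary within each department:
  Engineering: 60000 = 60000
  Finance: 60000 + 50000 = 110000
  HR: 110000 + 60000 = 170000
  Marketing: 40000 = 40000
  Research: 110000 = 110000


5 groups:
Engineering, 60000
Finance, 110000
HR, 170000
Marketing, 40000
Research, 110000


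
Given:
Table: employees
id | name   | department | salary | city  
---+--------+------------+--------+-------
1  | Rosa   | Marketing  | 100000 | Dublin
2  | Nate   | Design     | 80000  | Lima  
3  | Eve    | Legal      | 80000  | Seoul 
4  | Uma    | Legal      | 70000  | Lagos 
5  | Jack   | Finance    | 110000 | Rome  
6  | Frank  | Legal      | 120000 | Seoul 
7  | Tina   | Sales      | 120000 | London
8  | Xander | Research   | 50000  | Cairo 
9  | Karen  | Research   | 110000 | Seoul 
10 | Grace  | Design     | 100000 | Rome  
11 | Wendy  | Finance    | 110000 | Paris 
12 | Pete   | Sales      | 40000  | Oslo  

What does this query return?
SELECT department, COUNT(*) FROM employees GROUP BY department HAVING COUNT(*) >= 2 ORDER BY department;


Groups with count >= 2:
  Design: 2 -> PASS
  Finance: 2 -> PASS
  Legal: 3 -> PASS
  Research: 2 -> PASS
  Sales: 2 -> PASS
  Marketing: 1 -> filtered out


5 groups:
Design, 2
Finance, 2
Legal, 3
Research, 2
Sales, 2


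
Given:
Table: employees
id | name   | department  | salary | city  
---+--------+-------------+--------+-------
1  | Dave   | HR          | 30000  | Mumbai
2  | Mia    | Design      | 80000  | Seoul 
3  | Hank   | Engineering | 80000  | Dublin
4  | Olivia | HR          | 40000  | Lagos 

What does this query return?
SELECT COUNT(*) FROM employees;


COUNT(*) counts all rows

4


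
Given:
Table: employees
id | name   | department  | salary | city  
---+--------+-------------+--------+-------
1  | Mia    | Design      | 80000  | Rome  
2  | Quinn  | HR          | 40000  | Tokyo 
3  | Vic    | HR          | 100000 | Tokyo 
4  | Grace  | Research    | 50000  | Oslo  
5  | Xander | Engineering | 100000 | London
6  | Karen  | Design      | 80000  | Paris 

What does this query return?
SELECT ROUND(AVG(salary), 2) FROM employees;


SUM(salary) = 450000
COUNT = 6
ROUND(AVG, 2) = ROUND(450000 / 6, 2) = 75000.0

75000.0


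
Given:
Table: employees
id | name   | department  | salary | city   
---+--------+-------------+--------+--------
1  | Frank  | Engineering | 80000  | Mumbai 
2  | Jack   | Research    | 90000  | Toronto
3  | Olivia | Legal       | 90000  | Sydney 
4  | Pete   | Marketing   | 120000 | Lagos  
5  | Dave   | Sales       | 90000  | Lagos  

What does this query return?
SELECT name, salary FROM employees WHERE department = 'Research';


Filtering: department = 'Research'
Matching rows: 1

1 rows:
Jack, 90000


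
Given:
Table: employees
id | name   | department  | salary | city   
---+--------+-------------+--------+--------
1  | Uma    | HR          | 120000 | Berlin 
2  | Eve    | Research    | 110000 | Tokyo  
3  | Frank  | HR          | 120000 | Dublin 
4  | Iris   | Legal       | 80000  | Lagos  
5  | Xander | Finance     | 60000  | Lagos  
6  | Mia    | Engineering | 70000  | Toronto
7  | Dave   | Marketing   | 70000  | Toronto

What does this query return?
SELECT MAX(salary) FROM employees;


Salaries: 120000, 110000, 120000, 80000, 60000, 70000, 70000
MAX = 120000

120000


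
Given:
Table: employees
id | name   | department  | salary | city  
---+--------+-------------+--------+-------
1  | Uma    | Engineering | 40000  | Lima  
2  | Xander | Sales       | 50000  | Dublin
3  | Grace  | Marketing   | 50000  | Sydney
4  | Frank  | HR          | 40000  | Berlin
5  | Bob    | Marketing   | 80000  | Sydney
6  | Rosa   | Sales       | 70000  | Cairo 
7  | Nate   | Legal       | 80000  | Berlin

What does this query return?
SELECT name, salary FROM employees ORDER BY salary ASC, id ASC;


Sorting by salary ASC, then id ASC for ties

7 rows:
Uma, 40000
Frank, 40000
Xander, 50000
Grace, 50000
Rosa, 70000
Bob, 80000
Nate, 80000


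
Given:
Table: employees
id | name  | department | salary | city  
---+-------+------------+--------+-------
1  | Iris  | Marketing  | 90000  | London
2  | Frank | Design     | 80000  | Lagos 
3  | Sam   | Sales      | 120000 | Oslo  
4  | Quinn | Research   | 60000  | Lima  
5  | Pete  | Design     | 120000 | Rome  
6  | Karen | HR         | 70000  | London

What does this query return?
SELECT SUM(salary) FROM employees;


SUM(salary) = 90000 + 80000 + 120000 + 60000 + 120000 + 70000 = 540000

540000


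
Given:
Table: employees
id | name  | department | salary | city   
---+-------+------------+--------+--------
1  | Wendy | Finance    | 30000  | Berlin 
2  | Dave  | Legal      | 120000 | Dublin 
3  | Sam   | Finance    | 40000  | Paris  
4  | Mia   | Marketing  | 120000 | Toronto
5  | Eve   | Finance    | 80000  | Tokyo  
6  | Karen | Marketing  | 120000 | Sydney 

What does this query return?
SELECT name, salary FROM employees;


Projecting columns: name, salary

6 rows:
Wendy, 30000
Dave, 120000
Sam, 40000
Mia, 120000
Eve, 80000
Karen, 120000


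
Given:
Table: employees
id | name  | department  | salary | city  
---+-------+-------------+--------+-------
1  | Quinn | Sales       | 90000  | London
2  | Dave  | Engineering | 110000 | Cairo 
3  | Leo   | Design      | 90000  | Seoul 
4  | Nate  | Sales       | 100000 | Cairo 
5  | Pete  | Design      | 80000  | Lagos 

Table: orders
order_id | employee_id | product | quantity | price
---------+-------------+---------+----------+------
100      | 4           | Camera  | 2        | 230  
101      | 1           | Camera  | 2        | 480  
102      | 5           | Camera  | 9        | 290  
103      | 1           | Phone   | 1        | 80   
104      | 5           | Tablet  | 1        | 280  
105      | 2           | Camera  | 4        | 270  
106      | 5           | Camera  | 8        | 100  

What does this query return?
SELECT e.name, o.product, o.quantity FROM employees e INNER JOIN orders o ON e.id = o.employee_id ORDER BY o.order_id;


Joining employees.id = orders.employee_id:
  employee Nate (id=4) -> order Camera
  employee Quinn (id=1) -> order Camera
  employee Pete (id=5) -> order Camera
  employee Quinn (id=1) -> order Phone
  employee Pete (id=5) -> order Tablet
  employee Dave (id=2) -> order Camera
  employee Pete (id=5) -> order Camera


7 rows:
Nate, Camera, 2
Quinn, Camera, 2
Pete, Camera, 9
Quinn, Phone, 1
Pete, Tablet, 1
Dave, Camera, 4
Pete, Camera, 8


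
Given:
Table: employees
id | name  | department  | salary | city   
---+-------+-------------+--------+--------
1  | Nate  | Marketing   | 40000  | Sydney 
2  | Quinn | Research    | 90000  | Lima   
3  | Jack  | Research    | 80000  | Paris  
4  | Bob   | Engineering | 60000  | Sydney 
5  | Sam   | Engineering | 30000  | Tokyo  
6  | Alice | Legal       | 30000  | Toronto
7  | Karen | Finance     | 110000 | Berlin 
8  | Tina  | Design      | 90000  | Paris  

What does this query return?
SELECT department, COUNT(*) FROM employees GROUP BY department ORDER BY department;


Assigning each row to its department group:
  Nate -> Marketing
  Quinn -> Research
  Jack -> Research
  Bob -> Engineering
  Sam -> Engineering
  Alice -> Legal
  Karen -> Finance
  Tina -> Design


6 groups:
Design, 1
Engineering, 2
Finance, 1
Legal, 1
Marketing, 1
Research, 2


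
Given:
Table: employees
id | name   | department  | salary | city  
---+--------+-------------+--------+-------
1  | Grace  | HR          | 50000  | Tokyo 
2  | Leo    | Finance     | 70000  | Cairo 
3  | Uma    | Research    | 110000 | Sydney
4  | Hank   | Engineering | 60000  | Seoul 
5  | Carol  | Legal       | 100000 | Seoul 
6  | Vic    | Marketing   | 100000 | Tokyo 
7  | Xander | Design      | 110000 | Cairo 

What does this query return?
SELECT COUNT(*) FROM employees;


COUNT(*) counts all rows

7


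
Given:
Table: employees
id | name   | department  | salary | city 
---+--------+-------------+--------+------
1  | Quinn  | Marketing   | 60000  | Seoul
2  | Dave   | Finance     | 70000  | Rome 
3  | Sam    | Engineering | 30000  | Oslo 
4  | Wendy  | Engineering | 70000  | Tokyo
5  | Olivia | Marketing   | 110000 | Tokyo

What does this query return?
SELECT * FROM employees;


SELECT * returns all 5 rows with all columns

5 rows:
1, Quinn, Marketing, 60000, Seoul
2, Dave, Finance, 70000, Rome
3, Sam, Engineering, 30000, Oslo
4, Wendy, Engineering, 70000, Tokyo
5, Olivia, Marketing, 110000, Tokyo


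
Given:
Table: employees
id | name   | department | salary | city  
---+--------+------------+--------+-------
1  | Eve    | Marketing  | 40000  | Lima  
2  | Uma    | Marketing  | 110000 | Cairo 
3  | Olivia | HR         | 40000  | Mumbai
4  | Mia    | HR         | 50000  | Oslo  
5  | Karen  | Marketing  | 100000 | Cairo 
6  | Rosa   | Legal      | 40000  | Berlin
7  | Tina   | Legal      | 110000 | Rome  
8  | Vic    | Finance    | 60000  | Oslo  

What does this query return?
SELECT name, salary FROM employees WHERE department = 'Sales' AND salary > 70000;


Filtering: department = 'Sales' AND salary > 70000
Matching: 0 rows

Empty result set (0 rows)


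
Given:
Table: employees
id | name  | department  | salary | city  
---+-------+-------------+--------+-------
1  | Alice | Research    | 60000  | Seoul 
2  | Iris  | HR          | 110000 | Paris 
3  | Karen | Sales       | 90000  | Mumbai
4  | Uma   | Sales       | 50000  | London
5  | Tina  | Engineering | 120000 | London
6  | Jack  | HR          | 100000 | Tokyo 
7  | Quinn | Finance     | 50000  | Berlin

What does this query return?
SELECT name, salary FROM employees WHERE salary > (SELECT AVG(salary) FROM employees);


Subquery: AVG(salary) = 82857.14
Filtering: salary > 82857.14
  Iris (110000) -> MATCH
  Karen (90000) -> MATCH
  Tina (120000) -> MATCH
  Jack (100000) -> MATCH


4 rows:
Iris, 110000
Karen, 90000
Tina, 120000
Jack, 100000


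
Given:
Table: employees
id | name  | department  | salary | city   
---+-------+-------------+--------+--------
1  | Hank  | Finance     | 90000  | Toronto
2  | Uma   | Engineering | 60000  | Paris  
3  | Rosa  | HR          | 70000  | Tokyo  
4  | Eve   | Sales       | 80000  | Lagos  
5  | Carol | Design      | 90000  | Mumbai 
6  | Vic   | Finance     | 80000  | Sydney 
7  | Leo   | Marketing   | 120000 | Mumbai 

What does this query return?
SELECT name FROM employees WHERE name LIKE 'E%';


LIKE 'E%' matches names starting with 'E'
Matching: 1

1 rows:
Eve


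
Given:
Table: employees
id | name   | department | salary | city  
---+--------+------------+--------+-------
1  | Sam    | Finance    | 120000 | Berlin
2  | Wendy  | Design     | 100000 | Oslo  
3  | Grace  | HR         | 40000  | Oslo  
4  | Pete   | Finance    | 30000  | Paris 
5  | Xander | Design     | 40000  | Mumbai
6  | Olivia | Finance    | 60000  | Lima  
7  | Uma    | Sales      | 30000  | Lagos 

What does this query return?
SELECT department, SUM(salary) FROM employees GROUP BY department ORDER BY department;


Summing salary within each department:
  Design: 100000 + 40000 = 140000
  Finance: 120000 + 30000 + 60000 = 210000
  HR: 40000 = 40000
  Sales: 30000 = 30000


4 groups:
Design, 140000
Finance, 210000
HR, 40000
Sales, 30000


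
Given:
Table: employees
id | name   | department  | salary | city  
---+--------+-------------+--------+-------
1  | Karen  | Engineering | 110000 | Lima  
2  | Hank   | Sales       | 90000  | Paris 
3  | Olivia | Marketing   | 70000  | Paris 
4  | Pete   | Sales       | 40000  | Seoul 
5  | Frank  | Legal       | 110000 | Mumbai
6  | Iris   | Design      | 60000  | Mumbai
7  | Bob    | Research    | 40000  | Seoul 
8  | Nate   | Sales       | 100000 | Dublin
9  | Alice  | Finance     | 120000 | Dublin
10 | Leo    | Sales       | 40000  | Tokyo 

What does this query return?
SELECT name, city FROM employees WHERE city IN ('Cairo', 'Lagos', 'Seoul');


Filtering: city IN ('Cairo', 'Lagos', 'Seoul')
Matching: 2 rows

2 rows:
Pete, Seoul
Bob, Seoul


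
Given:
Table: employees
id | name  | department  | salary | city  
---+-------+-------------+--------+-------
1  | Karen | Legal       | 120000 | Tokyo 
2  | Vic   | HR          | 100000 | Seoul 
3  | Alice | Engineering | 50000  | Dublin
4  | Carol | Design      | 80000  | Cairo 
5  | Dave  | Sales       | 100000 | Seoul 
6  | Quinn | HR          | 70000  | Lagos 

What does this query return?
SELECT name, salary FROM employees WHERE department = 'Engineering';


Filtering: department = 'Engineering'
Matching rows: 1

1 rows:
Alice, 50000


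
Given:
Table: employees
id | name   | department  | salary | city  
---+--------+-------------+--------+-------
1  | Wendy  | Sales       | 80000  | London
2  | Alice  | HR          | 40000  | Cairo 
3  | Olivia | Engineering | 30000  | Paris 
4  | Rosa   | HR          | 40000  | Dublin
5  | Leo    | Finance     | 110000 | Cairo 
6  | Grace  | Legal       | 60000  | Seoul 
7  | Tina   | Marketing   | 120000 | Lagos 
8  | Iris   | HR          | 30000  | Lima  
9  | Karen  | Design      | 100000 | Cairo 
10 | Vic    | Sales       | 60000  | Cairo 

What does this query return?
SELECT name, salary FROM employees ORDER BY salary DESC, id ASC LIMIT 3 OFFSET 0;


Sort by salary DESC (id ASC tiebreak), then skip 0 and take 3
Rows 1 through 3

3 rows:
Tina, 120000
Leo, 110000
Karen, 100000


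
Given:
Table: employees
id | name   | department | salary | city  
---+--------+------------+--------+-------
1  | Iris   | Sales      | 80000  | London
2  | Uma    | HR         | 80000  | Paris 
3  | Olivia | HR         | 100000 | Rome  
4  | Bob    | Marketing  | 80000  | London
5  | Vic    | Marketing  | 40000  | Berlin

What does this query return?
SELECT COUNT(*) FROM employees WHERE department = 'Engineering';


Counting rows where department = 'Engineering'


0


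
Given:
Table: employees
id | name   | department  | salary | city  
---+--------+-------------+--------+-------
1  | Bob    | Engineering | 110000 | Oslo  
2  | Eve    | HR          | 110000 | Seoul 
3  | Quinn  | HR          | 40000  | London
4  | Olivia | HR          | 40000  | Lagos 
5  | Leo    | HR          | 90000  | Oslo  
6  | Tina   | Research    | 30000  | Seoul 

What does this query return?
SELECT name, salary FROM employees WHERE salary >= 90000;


Filtering: salary >= 90000
Matching: 3 rows

3 rows:
Bob, 110000
Eve, 110000
Leo, 90000


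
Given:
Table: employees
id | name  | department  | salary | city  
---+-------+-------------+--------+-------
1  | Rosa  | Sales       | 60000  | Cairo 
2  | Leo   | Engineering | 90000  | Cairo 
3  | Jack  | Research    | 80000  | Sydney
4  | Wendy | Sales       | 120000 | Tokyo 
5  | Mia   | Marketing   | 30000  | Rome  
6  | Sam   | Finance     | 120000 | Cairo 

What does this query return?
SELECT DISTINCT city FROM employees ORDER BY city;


All 'city' values (row order): Cairo, Cairo, Sydney, Tokyo, Rome, Cairo
Removing duplicates leaves 4 unique value(s).

4 values:
Cairo
Rome
Sydney
Tokyo


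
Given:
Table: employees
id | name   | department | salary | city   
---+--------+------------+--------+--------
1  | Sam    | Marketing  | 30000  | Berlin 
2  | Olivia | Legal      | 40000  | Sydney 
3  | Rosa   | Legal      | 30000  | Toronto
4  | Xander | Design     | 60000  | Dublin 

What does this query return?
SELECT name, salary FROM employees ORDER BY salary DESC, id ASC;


Sorting by salary DESC, then id ASC for ties

4 rows:
Xander, 60000
Olivia, 40000
Sam, 30000
Rosa, 30000


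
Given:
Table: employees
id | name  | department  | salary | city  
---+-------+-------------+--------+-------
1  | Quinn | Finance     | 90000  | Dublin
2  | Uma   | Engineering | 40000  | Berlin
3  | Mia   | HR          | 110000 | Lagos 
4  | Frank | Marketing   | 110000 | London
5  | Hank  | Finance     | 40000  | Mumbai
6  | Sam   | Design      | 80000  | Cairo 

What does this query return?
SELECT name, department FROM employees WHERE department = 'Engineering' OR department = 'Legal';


Filtering: department = 'Engineering' OR 'Legal'
Matching: 1 rows

1 rows:
Uma, Engineering


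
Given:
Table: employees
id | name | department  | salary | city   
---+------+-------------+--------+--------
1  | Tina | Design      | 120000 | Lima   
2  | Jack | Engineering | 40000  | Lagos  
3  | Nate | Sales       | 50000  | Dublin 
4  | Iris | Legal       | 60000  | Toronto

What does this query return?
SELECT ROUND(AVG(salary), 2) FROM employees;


SUM(salary) = 270000
COUNT = 4
ROUND(AVG, 2) = ROUND(270000 / 4, 2) = 67500.0

67500.0


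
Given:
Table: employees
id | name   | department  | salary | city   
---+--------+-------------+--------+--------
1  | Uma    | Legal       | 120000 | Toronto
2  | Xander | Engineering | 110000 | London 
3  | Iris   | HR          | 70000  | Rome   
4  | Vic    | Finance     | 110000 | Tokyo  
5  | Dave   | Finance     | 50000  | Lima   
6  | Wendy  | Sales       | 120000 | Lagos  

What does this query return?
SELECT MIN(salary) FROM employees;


Salaries: 120000, 110000, 70000, 110000, 50000, 120000
MIN = 50000

50000


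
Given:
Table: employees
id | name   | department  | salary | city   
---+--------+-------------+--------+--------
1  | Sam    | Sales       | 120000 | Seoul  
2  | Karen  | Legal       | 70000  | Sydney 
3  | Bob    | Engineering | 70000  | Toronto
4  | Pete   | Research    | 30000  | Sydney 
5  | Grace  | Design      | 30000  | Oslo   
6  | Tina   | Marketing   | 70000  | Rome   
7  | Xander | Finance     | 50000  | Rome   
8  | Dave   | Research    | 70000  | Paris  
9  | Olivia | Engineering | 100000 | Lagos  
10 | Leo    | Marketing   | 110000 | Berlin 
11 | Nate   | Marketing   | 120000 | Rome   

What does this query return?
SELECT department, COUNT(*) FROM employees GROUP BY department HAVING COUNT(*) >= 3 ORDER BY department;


Groups with count >= 3:
  Marketing: 3 -> PASS
  Design: 1 -> filtered out
  Engineering: 2 -> filtered out
  Finance: 1 -> filtered out
  Legal: 1 -> filtered out
  Research: 2 -> filtered out
  Sales: 1 -> filtered out


1 groups:
Marketing, 3


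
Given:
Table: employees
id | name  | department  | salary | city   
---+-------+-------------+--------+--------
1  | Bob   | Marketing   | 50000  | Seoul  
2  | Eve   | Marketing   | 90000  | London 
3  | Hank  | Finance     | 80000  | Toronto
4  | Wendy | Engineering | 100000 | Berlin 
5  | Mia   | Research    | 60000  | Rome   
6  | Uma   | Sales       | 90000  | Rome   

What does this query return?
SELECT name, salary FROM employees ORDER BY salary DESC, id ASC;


Sorting by salary DESC, then id ASC for ties

6 rows:
Wendy, 100000
Eve, 90000
Uma, 90000
Hank, 80000
Mia, 60000
Bob, 50000


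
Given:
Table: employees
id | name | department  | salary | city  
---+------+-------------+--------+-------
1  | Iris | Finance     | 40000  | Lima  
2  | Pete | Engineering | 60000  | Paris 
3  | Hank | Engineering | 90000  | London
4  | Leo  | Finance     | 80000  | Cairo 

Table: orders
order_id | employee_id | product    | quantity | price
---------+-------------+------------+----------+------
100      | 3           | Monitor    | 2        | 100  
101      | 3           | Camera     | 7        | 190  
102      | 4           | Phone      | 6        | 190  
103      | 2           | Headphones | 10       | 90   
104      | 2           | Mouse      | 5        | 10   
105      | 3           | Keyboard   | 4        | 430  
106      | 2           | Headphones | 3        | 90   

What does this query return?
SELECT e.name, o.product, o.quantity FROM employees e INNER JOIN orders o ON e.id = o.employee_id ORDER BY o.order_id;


Joining employees.id = orders.employee_id:
  employee Hank (id=3) -> order Monitor
  employee Hank (id=3) -> order Camera
  employee Leo (id=4) -> order Phone
  employee Pete (id=2) -> order Headphones
  employee Pete (id=2) -> order Mouse
  employee Hank (id=3) -> order Keyboard
  employee Pete (id=2) -> order Headphones


7 rows:
Hank, Monitor, 2
Hank, Camera, 7
Leo, Phone, 6
Pete, Headphones, 10
Pete, Mouse, 5
Hank, Keyboard, 4
Pete, Headphones, 3


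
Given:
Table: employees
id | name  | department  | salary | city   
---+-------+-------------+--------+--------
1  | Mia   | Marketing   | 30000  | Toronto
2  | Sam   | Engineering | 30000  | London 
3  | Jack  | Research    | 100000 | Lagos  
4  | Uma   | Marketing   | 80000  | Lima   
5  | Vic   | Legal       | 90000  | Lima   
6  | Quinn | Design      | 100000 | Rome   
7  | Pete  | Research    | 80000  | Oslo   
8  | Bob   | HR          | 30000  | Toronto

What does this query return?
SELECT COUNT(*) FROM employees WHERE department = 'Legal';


Counting rows where department = 'Legal'
  Vic -> MATCH


1


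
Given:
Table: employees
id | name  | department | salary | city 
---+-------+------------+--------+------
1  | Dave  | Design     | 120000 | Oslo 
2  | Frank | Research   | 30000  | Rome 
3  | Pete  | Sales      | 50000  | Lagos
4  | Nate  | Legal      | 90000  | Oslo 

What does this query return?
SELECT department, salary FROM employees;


Projecting columns: department, salary

4 rows:
Design, 120000
Research, 30000
Sales, 50000
Legal, 90000


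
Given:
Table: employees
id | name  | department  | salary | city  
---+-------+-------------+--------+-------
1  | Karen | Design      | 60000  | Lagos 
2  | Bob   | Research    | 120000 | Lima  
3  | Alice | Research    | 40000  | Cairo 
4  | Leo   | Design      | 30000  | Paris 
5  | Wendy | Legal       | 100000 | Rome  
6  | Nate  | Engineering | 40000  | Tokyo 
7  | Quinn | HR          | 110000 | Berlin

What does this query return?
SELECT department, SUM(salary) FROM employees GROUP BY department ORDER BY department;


Summing salary within each department:
  Design: 60000 + 30000 = 90000
  Engineering: 40000 = 40000
  HR: 110000 = 110000
  Legal: 100000 = 100000
  Research: 120000 + 40000 = 160000


5 groups:
Design, 90000
Engineering, 40000
HR, 110000
Legal, 100000
Research, 160000


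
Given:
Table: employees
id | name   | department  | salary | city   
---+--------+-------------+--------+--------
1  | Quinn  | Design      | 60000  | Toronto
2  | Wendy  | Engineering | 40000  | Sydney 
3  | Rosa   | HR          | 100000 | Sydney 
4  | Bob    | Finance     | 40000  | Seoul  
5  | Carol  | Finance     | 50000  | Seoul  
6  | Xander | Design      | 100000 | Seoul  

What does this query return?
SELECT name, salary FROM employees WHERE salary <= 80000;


Filtering: salary <= 80000
Matching: 4 rows

4 rows:
Quinn, 60000
Wendy, 40000
Bob, 40000
Carol, 50000


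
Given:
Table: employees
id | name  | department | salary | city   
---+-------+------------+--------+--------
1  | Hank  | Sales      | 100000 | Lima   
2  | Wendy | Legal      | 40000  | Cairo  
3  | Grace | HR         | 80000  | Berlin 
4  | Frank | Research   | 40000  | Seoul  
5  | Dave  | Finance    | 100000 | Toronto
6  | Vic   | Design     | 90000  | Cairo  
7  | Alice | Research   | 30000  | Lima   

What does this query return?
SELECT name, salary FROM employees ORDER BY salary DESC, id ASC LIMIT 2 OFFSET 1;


Sort by salary DESC (id ASC tiebreak), then skip 1 and take 2
Rows 2 through 3

2 rows:
Dave, 100000
Vic, 90000


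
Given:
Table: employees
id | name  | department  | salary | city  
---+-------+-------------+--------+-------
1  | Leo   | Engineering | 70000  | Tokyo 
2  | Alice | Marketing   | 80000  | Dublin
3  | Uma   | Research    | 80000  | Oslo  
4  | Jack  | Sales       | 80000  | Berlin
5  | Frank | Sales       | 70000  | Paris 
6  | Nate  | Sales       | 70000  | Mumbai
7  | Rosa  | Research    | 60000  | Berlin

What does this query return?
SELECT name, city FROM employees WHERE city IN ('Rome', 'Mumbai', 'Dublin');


Filtering: city IN ('Rome', 'Mumbai', 'Dublin')
Matching: 2 rows

2 rows:
Alice, Dublin
Nate, Mumbai


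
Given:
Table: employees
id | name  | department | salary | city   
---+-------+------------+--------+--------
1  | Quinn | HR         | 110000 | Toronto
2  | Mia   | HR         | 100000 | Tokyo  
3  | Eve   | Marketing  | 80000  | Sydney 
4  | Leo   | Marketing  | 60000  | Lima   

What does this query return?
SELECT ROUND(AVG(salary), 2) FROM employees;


SUM(salary) = 350000
COUNT = 4
ROUND(AVG, 2) = ROUND(350000 / 4, 2) = 87500.0

87500.0


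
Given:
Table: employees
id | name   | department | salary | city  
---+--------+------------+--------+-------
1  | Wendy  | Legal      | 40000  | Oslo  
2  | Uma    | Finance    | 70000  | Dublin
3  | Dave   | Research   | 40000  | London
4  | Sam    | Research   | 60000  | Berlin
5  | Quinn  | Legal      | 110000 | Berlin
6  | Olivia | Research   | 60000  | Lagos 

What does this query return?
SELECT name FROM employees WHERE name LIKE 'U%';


LIKE 'U%' matches names starting with 'U'
Matching: 1

1 rows:
Uma


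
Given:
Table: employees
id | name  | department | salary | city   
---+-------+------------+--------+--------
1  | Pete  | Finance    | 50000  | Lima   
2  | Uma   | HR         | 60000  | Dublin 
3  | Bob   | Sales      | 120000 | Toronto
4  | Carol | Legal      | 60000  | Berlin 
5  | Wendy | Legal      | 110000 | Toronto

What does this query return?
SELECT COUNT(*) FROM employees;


COUNT(*) counts all rows

5


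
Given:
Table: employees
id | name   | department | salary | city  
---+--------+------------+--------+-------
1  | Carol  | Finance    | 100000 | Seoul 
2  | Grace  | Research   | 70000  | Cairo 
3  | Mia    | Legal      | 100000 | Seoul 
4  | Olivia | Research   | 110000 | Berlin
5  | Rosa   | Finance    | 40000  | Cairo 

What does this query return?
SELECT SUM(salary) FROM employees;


SUM(salary) = 100000 + 70000 + 100000 + 110000 + 40000 = 420000

420000


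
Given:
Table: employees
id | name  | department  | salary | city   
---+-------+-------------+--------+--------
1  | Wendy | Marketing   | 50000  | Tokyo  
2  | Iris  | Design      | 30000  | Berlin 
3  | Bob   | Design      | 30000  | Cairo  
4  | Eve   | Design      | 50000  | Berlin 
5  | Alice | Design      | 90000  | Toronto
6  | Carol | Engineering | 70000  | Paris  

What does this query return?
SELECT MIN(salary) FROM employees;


Salaries: 50000, 30000, 30000, 50000, 90000, 70000
MIN = 30000

30000


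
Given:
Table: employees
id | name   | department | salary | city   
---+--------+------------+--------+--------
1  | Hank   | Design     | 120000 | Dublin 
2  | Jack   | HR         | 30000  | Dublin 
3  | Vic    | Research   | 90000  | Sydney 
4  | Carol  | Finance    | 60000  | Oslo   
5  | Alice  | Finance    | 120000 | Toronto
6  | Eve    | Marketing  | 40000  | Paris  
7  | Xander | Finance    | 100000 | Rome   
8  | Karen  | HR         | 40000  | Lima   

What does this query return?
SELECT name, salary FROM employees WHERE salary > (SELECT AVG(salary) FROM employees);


Subquery: AVG(salary) = 75000.0
Filtering: salary > 75000.0
  Hank (120000) -> MATCH
  Vic (90000) -> MATCH
  Alice (120000) -> MATCH
  Xander (100000) -> MATCH


4 rows:
Hank, 120000
Vic, 90000
Alice, 120000
Xander, 100000


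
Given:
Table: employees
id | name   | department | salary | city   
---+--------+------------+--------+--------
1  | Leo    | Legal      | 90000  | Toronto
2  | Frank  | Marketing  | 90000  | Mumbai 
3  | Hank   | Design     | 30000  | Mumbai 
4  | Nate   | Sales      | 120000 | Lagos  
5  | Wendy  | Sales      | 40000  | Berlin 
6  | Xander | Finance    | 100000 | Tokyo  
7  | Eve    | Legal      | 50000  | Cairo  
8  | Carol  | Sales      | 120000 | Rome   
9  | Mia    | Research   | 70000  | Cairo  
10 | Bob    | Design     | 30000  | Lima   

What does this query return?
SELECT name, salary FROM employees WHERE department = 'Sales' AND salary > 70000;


Filtering: department = 'Sales' AND salary > 70000
Matching: 2 rows

2 rows:
Nate, 120000
Carol, 120000


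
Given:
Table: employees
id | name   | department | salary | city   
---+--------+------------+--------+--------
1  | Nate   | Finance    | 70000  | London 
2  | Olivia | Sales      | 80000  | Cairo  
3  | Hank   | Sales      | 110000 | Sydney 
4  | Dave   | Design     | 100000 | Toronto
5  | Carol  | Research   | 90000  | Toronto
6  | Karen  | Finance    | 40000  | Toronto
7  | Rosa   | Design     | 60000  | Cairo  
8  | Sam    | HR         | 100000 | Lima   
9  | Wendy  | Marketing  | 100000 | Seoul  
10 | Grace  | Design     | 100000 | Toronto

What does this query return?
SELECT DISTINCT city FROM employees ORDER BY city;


All 'city' values (row order): London, Cairo, Sydney, Toronto, Toronto, Toronto, Cairo, Lima, Seoul, Toronto
Removing duplicates leaves 6 unique value(s).

6 values:
Cairo
Lima
London
Seoul
Sydney
Toronto


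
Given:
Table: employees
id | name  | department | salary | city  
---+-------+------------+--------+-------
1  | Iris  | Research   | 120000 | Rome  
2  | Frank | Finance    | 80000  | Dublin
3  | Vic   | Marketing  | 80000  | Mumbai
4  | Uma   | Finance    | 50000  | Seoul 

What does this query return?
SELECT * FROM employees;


SELECT * returns all 4 rows with all columns

4 rows:
1, Iris, Research, 120000, Rome
2, Frank, Finance, 80000, Dublin
3, Vic, Marketing, 80000, Mumbai
4, Uma, Finance, 50000, Seoul


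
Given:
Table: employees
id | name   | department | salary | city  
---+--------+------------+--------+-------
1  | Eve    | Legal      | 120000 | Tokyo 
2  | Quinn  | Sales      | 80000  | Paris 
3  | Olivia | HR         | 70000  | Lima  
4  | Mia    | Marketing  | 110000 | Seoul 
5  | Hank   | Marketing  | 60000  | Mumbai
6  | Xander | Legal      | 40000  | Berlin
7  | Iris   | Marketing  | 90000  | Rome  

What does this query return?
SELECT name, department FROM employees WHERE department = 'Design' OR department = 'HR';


Filtering: department = 'Design' OR 'HR'
Matching: 1 rows

1 rows:
Olivia, HR


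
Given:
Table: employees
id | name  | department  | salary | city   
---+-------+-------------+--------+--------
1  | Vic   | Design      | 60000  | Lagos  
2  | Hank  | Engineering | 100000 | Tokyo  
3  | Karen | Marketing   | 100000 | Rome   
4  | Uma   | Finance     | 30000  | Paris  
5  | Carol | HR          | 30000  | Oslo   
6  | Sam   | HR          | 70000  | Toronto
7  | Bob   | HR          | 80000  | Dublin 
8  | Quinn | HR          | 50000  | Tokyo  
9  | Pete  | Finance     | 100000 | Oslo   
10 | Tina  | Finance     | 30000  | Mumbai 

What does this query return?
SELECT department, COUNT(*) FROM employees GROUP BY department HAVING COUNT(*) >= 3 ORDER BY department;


Groups with count >= 3:
  Finance: 3 -> PASS
  HR: 4 -> PASS
  Design: 1 -> filtered out
  Engineering: 1 -> filtered out
  Marketing: 1 -> filtered out


2 groups:
Finance, 3
HR, 4


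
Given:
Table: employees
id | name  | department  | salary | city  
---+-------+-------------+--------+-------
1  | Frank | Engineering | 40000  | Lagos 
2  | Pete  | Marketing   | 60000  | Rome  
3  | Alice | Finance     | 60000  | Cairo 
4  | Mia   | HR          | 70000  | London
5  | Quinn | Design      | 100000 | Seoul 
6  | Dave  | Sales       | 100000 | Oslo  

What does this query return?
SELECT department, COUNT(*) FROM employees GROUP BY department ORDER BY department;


Assigning each row to its department group:
  Frank -> Engineering
  Pete -> Marketing
  Alice -> Finance
  Mia -> HR
  Quinn -> Design
  Dave -> Sales


6 groups:
Design, 1
Engineering, 1
Finance, 1
HR, 1
Marketing, 1
Sales, 1


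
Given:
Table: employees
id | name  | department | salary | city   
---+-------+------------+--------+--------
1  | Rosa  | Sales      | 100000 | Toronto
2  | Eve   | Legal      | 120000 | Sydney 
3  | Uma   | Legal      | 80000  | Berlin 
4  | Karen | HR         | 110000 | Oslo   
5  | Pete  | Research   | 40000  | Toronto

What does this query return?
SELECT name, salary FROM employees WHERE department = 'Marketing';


Filtering: department = 'Marketing'
Matching rows: 0

Empty result set (0 rows)


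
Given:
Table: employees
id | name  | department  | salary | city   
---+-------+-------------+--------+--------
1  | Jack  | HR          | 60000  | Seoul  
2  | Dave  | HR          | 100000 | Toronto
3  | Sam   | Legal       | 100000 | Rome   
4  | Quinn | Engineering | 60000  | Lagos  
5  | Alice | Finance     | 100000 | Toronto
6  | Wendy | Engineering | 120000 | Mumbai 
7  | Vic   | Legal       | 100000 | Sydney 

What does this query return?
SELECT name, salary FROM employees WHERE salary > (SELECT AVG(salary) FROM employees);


Subquery: AVG(salary) = 91428.57
Filtering: salary > 91428.57
  Dave (100000) -> MATCH
  Sam (100000) -> MATCH
  Alice (100000) -> MATCH
  Wendy (120000) -> MATCH
  Vic (100000) -> MATCH


5 rows:
Dave, 100000
Sam, 100000
Alice, 100000
Wendy, 120000
Vic, 100000


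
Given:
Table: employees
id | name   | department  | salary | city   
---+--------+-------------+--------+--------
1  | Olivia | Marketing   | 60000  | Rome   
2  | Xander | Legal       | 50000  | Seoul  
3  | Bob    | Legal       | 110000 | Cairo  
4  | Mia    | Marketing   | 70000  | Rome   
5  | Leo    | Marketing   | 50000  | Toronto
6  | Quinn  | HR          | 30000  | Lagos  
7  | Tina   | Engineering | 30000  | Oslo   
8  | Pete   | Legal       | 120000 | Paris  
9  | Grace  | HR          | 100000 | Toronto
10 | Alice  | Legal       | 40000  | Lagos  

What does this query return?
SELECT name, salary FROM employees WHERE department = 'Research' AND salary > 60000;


Filtering: department = 'Research' AND salary > 60000
Matching: 0 rows

Empty result set (0 rows)


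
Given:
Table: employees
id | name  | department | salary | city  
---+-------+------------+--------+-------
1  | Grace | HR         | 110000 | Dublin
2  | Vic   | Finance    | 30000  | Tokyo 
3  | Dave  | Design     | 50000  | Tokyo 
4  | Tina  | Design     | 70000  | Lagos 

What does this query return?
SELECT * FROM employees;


SELECT * returns all 4 rows with all columns

4 rows:
1, Grace, HR, 110000, Dublin
2, Vic, Finance, 30000, Tokyo
3, Dave, Design, 50000, Tokyo
4, Tina, Design, 70000, Lagos


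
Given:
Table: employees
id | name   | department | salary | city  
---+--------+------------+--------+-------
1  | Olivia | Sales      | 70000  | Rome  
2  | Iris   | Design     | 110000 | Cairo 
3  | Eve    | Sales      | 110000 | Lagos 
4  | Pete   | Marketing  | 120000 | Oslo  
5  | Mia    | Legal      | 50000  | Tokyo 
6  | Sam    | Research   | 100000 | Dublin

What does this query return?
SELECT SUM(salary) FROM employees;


SUM(salary) = 70000 + 110000 + 110000 + 120000 + 50000 + 100000 = 560000

560000
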